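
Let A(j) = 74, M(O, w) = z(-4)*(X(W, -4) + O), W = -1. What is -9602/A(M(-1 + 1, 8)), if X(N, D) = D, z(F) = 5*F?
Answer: -4801/37 ≈ -129.76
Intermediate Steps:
M(O, w) = 80 - 20*O (M(O, w) = (5*(-4))*(-4 + O) = -20*(-4 + O) = 80 - 20*O)
-9602/A(M(-1 + 1, 8)) = -9602/74 = -9602*1/74 = -4801/37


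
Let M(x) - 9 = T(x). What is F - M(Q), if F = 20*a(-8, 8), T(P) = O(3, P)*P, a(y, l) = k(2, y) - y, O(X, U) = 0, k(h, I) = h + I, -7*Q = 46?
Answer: 31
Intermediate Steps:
Q = -46/7 (Q = -1/7*46 = -46/7 ≈ -6.5714)
k(h, I) = I + h
a(y, l) = 2 (a(y, l) = (y + 2) - y = (2 + y) - y = 2)
T(P) = 0 (T(P) = 0*P = 0)
M(x) = 9 (M(x) = 9 + 0 = 9)
F = 40 (F = 20*2 = 40)
F - M(Q) = 40 - 1*9 = 40 - 9 = 31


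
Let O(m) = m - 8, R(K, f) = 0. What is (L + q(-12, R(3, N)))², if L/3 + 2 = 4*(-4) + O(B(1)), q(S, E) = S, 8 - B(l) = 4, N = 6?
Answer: 6084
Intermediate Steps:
B(l) = 4 (B(l) = 8 - 1*4 = 8 - 4 = 4)
O(m) = -8 + m
L = -66 (L = -6 + 3*(4*(-4) + (-8 + 4)) = -6 + 3*(-16 - 4) = -6 + 3*(-20) = -6 - 60 = -66)
(L + q(-12, R(3, N)))² = (-66 - 12)² = (-78)² = 6084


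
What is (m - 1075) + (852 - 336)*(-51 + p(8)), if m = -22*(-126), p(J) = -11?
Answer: -30295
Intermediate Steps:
m = 2772
(m - 1075) + (852 - 336)*(-51 + p(8)) = (2772 - 1075) + (852 - 336)*(-51 - 11) = 1697 + 516*(-62) = 1697 - 31992 = -30295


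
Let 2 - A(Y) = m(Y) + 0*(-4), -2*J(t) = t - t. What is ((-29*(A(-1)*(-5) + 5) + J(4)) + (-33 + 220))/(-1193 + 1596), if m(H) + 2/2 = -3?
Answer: 912/403 ≈ 2.2630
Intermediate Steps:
J(t) = 0 (J(t) = -(t - t)/2 = -½*0 = 0)
m(H) = -4 (m(H) = -1 - 3 = -4)
A(Y) = 6 (A(Y) = 2 - (-4 + 0*(-4)) = 2 - (-4 + 0) = 2 - 1*(-4) = 2 + 4 = 6)
((-29*(A(-1)*(-5) + 5) + J(4)) + (-33 + 220))/(-1193 + 1596) = ((-29*(6*(-5) + 5) + 0) + (-33 + 220))/(-1193 + 1596) = ((-29*(-30 + 5) + 0) + 187)/403 = ((-29*(-25) + 0) + 187)*(1/403) = ((725 + 0) + 187)*(1/403) = (725 + 187)*(1/403) = 912*(1/403) = 912/403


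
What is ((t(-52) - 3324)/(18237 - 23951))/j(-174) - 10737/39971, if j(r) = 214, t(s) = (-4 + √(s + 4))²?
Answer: -3248754494/12219094729 + 8*I*√3/305699 ≈ -0.26588 + 4.5327e-5*I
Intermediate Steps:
t(s) = (-4 + √(4 + s))²
((t(-52) - 3324)/(18237 - 23951))/j(-174) - 10737/39971 = (((-4 + √(4 - 52))² - 3324)/(18237 - 23951))/214 - 10737/39971 = (((-4 + √(-48))² - 3324)/(-5714))*(1/214) - 10737*1/39971 = (((-4 + 4*I*√3)² - 3324)*(-1/5714))*(1/214) - 10737/39971 = ((-3324 + (-4 + 4*I*√3)²)*(-1/5714))*(1/214) - 10737/39971 = (1662/2857 - (-4 + 4*I*√3)²/5714)*(1/214) - 10737/39971 = (831/305699 - (-4 + 4*I*√3)²/1222796) - 10737/39971 = -3249074262/12219094729 - (-4 + 4*I*√3)²/1222796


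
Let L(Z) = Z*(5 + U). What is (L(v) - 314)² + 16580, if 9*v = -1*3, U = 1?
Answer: 116436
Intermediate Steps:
v = -⅓ (v = (-1*3)/9 = (⅑)*(-3) = -⅓ ≈ -0.33333)
L(Z) = 6*Z (L(Z) = Z*(5 + 1) = Z*6 = 6*Z)
(L(v) - 314)² + 16580 = (6*(-⅓) - 314)² + 16580 = (-2 - 314)² + 16580 = (-316)² + 16580 = 99856 + 16580 = 116436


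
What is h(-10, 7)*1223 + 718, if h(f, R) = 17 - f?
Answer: 33739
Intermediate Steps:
h(-10, 7)*1223 + 718 = (17 - 1*(-10))*1223 + 718 = (17 + 10)*1223 + 718 = 27*1223 + 718 = 33021 + 718 = 33739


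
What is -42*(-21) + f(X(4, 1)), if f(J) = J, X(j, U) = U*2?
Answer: 884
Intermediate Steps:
X(j, U) = 2*U
-42*(-21) + f(X(4, 1)) = -42*(-21) + 2*1 = 882 + 2 = 884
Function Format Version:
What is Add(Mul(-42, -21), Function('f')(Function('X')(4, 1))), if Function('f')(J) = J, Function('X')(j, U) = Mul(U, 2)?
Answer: 884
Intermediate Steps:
Function('X')(j, U) = Mul(2, U)
Add(Mul(-42, -21), Function('f')(Function('X')(4, 1))) = Add(Mul(-42, -21), Mul(2, 1)) = Add(882, 2) = 884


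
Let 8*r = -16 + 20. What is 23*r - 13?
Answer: -3/2 ≈ -1.5000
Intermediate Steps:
r = 1/2 (r = (-16 + 20)/8 = (1/8)*4 = 1/2 ≈ 0.50000)
23*r - 13 = 23*(1/2) - 13 = 23/2 - 13 = -3/2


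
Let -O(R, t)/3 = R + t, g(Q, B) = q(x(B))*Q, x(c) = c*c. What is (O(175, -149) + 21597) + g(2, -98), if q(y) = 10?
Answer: 21539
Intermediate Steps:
x(c) = c²
g(Q, B) = 10*Q
O(R, t) = -3*R - 3*t (O(R, t) = -3*(R + t) = -3*R - 3*t)
(O(175, -149) + 21597) + g(2, -98) = ((-3*175 - 3*(-149)) + 21597) + 10*2 = ((-525 + 447) + 21597) + 20 = (-78 + 21597) + 20 = 21519 + 20 = 21539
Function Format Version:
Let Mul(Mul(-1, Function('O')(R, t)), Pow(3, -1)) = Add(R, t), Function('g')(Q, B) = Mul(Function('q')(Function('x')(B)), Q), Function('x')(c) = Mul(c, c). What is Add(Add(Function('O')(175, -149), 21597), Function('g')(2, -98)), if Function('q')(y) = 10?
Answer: 21539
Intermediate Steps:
Function('x')(c) = Pow(c, 2)
Function('g')(Q, B) = Mul(10, Q)
Function('O')(R, t) = Add(Mul(-3, R), Mul(-3, t)) (Function('O')(R, t) = Mul(-3, Add(R, t)) = Add(Mul(-3, R), Mul(-3, t)))
Add(Add(Function('O')(175, -149), 21597), Function('g')(2, -98)) = Add(Add(Add(Mul(-3, 175), Mul(-3, -149)), 21597), Mul(10, 2)) = Add(Add(Add(-525, 447), 21597), 20) = Add(Add(-78, 21597), 20) = Add(21519, 20) = 21539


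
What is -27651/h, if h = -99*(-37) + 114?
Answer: -9217/1259 ≈ -7.3209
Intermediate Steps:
h = 3777 (h = 3663 + 114 = 3777)
-27651/h = -27651/3777 = -27651*1/3777 = -9217/1259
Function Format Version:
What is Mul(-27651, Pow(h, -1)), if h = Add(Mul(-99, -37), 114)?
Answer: Rational(-9217, 1259) ≈ -7.3209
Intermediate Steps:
h = 3777 (h = Add(3663, 114) = 3777)
Mul(-27651, Pow(h, -1)) = Mul(-27651, Pow(3777, -1)) = Mul(-27651, Rational(1, 3777)) = Rational(-9217, 1259)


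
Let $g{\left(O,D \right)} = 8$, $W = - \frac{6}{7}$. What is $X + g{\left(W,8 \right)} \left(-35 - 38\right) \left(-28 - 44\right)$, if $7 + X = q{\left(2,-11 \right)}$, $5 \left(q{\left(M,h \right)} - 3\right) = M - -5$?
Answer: $\frac{210227}{5} \approx 42045.0$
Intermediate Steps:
$W = - \frac{6}{7}$ ($W = \left(-6\right) \frac{1}{7} = - \frac{6}{7} \approx -0.85714$)
$q{\left(M,h \right)} = 4 + \frac{M}{5}$ ($q{\left(M,h \right)} = 3 + \frac{M - -5}{5} = 3 + \frac{M + 5}{5} = 3 + \frac{5 + M}{5} = 3 + \left(1 + \frac{M}{5}\right) = 4 + \frac{M}{5}$)
$X = - \frac{13}{5}$ ($X = -7 + \left(4 + \frac{1}{5} \cdot 2\right) = -7 + \left(4 + \frac{2}{5}\right) = -7 + \frac{22}{5} = - \frac{13}{5} \approx -2.6$)
$X + g{\left(W,8 \right)} \left(-35 - 38\right) \left(-28 - 44\right) = - \frac{13}{5} + 8 \left(-35 - 38\right) \left(-28 - 44\right) = - \frac{13}{5} + 8 \left(\left(-73\right) \left(-72\right)\right) = - \frac{13}{5} + 8 \cdot 5256 = - \frac{13}{5} + 42048 = \frac{210227}{5}$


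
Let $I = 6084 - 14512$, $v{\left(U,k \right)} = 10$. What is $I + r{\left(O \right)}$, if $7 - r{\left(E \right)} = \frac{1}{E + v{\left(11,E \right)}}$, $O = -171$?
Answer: $- \frac{1355780}{161} \approx -8421.0$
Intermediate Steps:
$r{\left(E \right)} = 7 - \frac{1}{10 + E}$ ($r{\left(E \right)} = 7 - \frac{1}{E + 10} = 7 - \frac{1}{10 + E}$)
$I = -8428$ ($I = 6084 - 14512 = -8428$)
$I + r{\left(O \right)} = -8428 + \frac{69 + 7 \left(-171\right)}{10 - 171} = -8428 + \frac{69 - 1197}{-161} = -8428 - - \frac{1128}{161} = -8428 + \frac{1128}{161} = - \frac{1355780}{161}$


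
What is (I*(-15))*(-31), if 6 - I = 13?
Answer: -3255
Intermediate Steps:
I = -7 (I = 6 - 1*13 = 6 - 13 = -7)
(I*(-15))*(-31) = -7*(-15)*(-31) = 105*(-31) = -3255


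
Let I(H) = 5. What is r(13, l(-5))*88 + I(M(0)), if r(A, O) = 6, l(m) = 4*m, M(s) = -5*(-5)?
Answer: 533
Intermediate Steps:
M(s) = 25
r(13, l(-5))*88 + I(M(0)) = 6*88 + 5 = 528 + 5 = 533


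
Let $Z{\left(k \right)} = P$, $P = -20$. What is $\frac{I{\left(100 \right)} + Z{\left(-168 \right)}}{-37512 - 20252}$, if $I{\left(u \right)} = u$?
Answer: $- \frac{20}{14441} \approx -0.0013849$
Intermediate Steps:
$Z{\left(k \right)} = -20$
$\frac{I{\left(100 \right)} + Z{\left(-168 \right)}}{-37512 - 20252} = \frac{100 - 20}{-37512 - 20252} = \frac{80}{-57764} = 80 \left(- \frac{1}{57764}\right) = - \frac{20}{14441}$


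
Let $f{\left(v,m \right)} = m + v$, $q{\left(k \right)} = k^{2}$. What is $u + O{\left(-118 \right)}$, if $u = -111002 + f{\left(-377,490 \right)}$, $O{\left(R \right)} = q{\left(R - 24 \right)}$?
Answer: $-90725$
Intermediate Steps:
$O{\left(R \right)} = \left(-24 + R\right)^{2}$ ($O{\left(R \right)} = \left(R - 24\right)^{2} = \left(-24 + R\right)^{2}$)
$u = -110889$ ($u = -111002 + \left(490 - 377\right) = -111002 + 113 = -110889$)
$u + O{\left(-118 \right)} = -110889 + \left(-24 - 118\right)^{2} = -110889 + \left(-142\right)^{2} = -110889 + 20164 = -90725$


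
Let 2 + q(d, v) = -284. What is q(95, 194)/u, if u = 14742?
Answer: -11/567 ≈ -0.019400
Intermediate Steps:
q(d, v) = -286 (q(d, v) = -2 - 284 = -286)
q(95, 194)/u = -286/14742 = -286*1/14742 = -11/567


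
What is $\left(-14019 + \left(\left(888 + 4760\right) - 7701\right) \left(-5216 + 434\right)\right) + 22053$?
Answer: $9825480$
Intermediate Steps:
$\left(-14019 + \left(\left(888 + 4760\right) - 7701\right) \left(-5216 + 434\right)\right) + 22053 = \left(-14019 + \left(5648 - 7701\right) \left(-4782\right)\right) + 22053 = \left(-14019 - -9817446\right) + 22053 = \left(-14019 + 9817446\right) + 22053 = 9803427 + 22053 = 9825480$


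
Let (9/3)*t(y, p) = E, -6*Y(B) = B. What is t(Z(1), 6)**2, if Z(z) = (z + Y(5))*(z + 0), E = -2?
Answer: 4/9 ≈ 0.44444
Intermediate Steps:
Y(B) = -B/6
Z(z) = z*(-5/6 + z) (Z(z) = (z - 1/6*5)*(z + 0) = (z - 5/6)*z = (-5/6 + z)*z = z*(-5/6 + z))
t(y, p) = -2/3 (t(y, p) = (1/3)*(-2) = -2/3)
t(Z(1), 6)**2 = (-2/3)**2 = 4/9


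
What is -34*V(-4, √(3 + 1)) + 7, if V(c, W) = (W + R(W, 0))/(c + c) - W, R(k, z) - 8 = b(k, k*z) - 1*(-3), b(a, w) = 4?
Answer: 589/4 ≈ 147.25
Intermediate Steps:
R(k, z) = 15 (R(k, z) = 8 + (4 - 1*(-3)) = 8 + (4 + 3) = 8 + 7 = 15)
V(c, W) = -W + (15 + W)/(2*c) (V(c, W) = (W + 15)/(c + c) - W = (15 + W)/((2*c)) - W = (15 + W)*(1/(2*c)) - W = (15 + W)/(2*c) - W = -W + (15 + W)/(2*c))
-34*V(-4, √(3 + 1)) + 7 = -17*(15 + √(3 + 1) - 2*√(3 + 1)*(-4))/(-4) + 7 = -17*(-1)*(15 + √4 - 2*√4*(-4))/4 + 7 = -17*(-1)*(15 + 2 - 2*2*(-4))/4 + 7 = -17*(-1)*(15 + 2 + 16)/4 + 7 = -17*(-1)*33/4 + 7 = -34*(-33/8) + 7 = 561/4 + 7 = 589/4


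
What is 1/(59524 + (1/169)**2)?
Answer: 28561/1700064965 ≈ 1.6800e-5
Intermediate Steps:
1/(59524 + (1/169)**2) = 1/(59524 + 1/28561) = 1/(1700064965/28561) = 28561/1700064965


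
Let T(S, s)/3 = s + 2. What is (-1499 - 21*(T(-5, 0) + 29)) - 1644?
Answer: -3878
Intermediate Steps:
T(S, s) = 6 + 3*s (T(S, s) = 3*(s + 2) = 3*(2 + s) = 6 + 3*s)
(-1499 - 21*(T(-5, 0) + 29)) - 1644 = (-1499 - 21*((6 + 3*0) + 29)) - 1644 = (-1499 - 21*((6 + 0) + 29)) - 1644 = (-1499 - 21*(6 + 29)) - 1644 = (-1499 - 21*35) - 1644 = (-1499 - 735) - 1644 = -2234 - 1644 = -3878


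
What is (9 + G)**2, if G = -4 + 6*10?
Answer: 4225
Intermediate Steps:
G = 56 (G = -4 + 60 = 56)
(9 + G)**2 = (9 + 56)**2 = 65**2 = 4225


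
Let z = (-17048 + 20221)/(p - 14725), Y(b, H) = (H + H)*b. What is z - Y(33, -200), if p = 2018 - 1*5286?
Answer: 12500233/947 ≈ 13200.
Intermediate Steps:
p = -3268 (p = 2018 - 5286 = -3268)
Y(b, H) = 2*H*b (Y(b, H) = (2*H)*b = 2*H*b)
z = -167/947 (z = (-17048 + 20221)/(-3268 - 14725) = 3173/(-17993) = 3173*(-1/17993) = -167/947 ≈ -0.17635)
z - Y(33, -200) = -167/947 - 2*(-200)*33 = -167/947 - 1*(-13200) = -167/947 + 13200 = 12500233/947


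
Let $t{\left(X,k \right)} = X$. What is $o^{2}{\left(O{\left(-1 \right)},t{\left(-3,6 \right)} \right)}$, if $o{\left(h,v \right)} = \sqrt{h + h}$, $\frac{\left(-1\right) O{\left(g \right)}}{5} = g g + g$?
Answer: $0$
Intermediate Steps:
$O{\left(g \right)} = - 5 g - 5 g^{2}$ ($O{\left(g \right)} = - 5 \left(g g + g\right) = - 5 \left(g^{2} + g\right) = - 5 \left(g + g^{2}\right) = - 5 g - 5 g^{2}$)
$o{\left(h,v \right)} = \sqrt{2} \sqrt{h}$ ($o{\left(h,v \right)} = \sqrt{2 h} = \sqrt{2} \sqrt{h}$)
$o^{2}{\left(O{\left(-1 \right)},t{\left(-3,6 \right)} \right)} = \left(\sqrt{2} \sqrt{\left(-5\right) \left(-1\right) \left(1 - 1\right)}\right)^{2} = \left(\sqrt{2} \sqrt{\left(-5\right) \left(-1\right) 0}\right)^{2} = \left(\sqrt{2} \sqrt{0}\right)^{2} = \left(\sqrt{2} \cdot 0\right)^{2} = 0^{2} = 0$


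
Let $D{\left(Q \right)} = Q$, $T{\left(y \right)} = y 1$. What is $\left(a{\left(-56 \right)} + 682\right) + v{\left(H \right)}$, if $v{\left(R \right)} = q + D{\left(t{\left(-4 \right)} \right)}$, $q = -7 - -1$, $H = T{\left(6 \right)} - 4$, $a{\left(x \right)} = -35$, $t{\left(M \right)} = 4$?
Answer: $645$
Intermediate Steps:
$T{\left(y \right)} = y$
$H = 2$ ($H = 6 - 4 = 2$)
$q = -6$ ($q = -7 + 1 = -6$)
$v{\left(R \right)} = -2$ ($v{\left(R \right)} = -6 + 4 = -2$)
$\left(a{\left(-56 \right)} + 682\right) + v{\left(H \right)} = \left(-35 + 682\right) - 2 = 647 - 2 = 645$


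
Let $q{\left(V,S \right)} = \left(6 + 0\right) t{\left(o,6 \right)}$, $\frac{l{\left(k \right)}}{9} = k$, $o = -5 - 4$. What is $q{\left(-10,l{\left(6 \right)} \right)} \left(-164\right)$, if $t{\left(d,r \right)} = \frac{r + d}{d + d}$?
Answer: $-164$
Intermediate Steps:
$o = -9$ ($o = -5 - 4 = -9$)
$t{\left(d,r \right)} = \frac{d + r}{2 d}$
$l{\left(k \right)} = 9 k$
$q{\left(V,S \right)} = 1$ ($q{\left(V,S \right)} = \left(6 + 0\right) \frac{-9 + 6}{2 \left(-9\right)} = 6 \cdot \frac{1}{2} \left(- \frac{1}{9}\right) \left(-3\right) = 6 \cdot \frac{1}{6} = 1$)
$q{\left(-10,l{\left(6 \right)} \right)} \left(-164\right) = 1 \left(-164\right) = -164$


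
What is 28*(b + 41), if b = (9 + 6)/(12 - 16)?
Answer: 1043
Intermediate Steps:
b = -15/4 (b = 15/(-4) = 15*(-¼) = -15/4 ≈ -3.7500)
28*(b + 41) = 28*(-15/4 + 41) = 28*(149/4) = 1043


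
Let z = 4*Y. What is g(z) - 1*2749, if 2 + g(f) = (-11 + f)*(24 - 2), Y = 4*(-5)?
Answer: -4753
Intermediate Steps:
Y = -20
z = -80 (z = 4*(-20) = -80)
g(f) = -244 + 22*f (g(f) = -2 + (-11 + f)*(24 - 2) = -2 + (-11 + f)*22 = -2 + (-242 + 22*f) = -244 + 22*f)
g(z) - 1*2749 = (-244 + 22*(-80)) - 1*2749 = (-244 - 1760) - 2749 = -2004 - 2749 = -4753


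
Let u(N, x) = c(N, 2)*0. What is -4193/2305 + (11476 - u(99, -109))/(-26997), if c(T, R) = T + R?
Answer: -139650601/62228085 ≈ -2.2442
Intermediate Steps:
c(T, R) = R + T
u(N, x) = 0 (u(N, x) = (2 + N)*0 = 0)
-4193/2305 + (11476 - u(99, -109))/(-26997) = -4193/2305 + (11476 - 1*0)/(-26997) = -4193*1/2305 + (11476 + 0)*(-1/26997) = -4193/2305 + 11476*(-1/26997) = -4193/2305 - 11476/26997 = -139650601/62228085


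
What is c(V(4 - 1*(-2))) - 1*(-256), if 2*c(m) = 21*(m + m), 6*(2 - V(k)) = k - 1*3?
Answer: 575/2 ≈ 287.50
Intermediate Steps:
V(k) = 5/2 - k/6 (V(k) = 2 - (k - 1*3)/6 = 2 - (k - 3)/6 = 2 - (-3 + k)/6 = 2 + (½ - k/6) = 5/2 - k/6)
c(m) = 21*m (c(m) = (21*(m + m))/2 = (21*(2*m))/2 = (42*m)/2 = 21*m)
c(V(4 - 1*(-2))) - 1*(-256) = 21*(5/2 - (4 - 1*(-2))/6) - 1*(-256) = 21*(5/2 - (4 + 2)/6) + 256 = 21*(5/2 - ⅙*6) + 256 = 21*(5/2 - 1) + 256 = 21*(3/2) + 256 = 63/2 + 256 = 575/2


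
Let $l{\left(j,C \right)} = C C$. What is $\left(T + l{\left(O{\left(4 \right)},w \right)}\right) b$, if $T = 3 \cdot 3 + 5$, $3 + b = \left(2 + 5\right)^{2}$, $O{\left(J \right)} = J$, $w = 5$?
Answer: $1794$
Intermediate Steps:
$l{\left(j,C \right)} = C^{2}$
$b = 46$ ($b = -3 + \left(2 + 5\right)^{2} = -3 + 7^{2} = -3 + 49 = 46$)
$T = 14$ ($T = 9 + 5 = 14$)
$\left(T + l{\left(O{\left(4 \right)},w \right)}\right) b = \left(14 + 5^{2}\right) 46 = \left(14 + 25\right) 46 = 39 \cdot 46 = 1794$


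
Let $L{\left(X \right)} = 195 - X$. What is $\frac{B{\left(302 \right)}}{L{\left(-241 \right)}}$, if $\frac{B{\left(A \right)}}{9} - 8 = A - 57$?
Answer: $\frac{2277}{436} \approx 5.2225$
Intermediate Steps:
$B{\left(A \right)} = -441 + 9 A$ ($B{\left(A \right)} = 72 + 9 \left(A - 57\right) = 72 + 9 \left(-57 + A\right) = 72 + \left(-513 + 9 A\right) = -441 + 9 A$)
$\frac{B{\left(302 \right)}}{L{\left(-241 \right)}} = \frac{-441 + 9 \cdot 302}{195 - -241} = \frac{-441 + 2718}{195 + 241} = \frac{2277}{436}$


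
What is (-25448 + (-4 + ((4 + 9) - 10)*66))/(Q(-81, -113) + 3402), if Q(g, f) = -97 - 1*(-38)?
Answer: -25254/3343 ≈ -7.5543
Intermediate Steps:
Q(g, f) = -59 (Q(g, f) = -97 + 38 = -59)
(-25448 + (-4 + ((4 + 9) - 10)*66))/(Q(-81, -113) + 3402) = (-25448 + (-4 + ((4 + 9) - 10)*66))/(-59 + 3402) = (-25448 + (-4 + (13 - 10)*66))/3343 = (-25448 + (-4 + 3*66))*(1/3343) = (-25448 + (-4 + 198))*(1/3343) = (-25448 + 194)*(1/3343) = -25254*1/3343 = -25254/3343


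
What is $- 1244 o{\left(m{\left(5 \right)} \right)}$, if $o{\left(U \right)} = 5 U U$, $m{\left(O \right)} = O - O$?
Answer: $0$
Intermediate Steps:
$m{\left(O \right)} = 0$
$o{\left(U \right)} = 5 U^{2}$
$- 1244 o{\left(m{\left(5 \right)} \right)} = - 1244 \cdot 5 \cdot 0^{2} = - 1244 \cdot 5 \cdot 0 = \left(-1244\right) 0 = 0$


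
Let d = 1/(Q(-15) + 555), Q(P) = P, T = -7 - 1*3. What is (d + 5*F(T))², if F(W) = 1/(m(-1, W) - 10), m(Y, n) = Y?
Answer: 7230721/35283600 ≈ 0.20493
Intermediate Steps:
T = -10 (T = -7 - 3 = -10)
F(W) = -1/11 (F(W) = 1/(-1 - 10) = 1/(-11) = -1/11)
d = 1/540 (d = 1/(-15 + 555) = 1/540 ≈ 0.0018519)
(d + 5*F(T))² = (1/540 + 5*(-1/11))² = (1/540 - 5/11)² = (-2689/5940)² = 7230721/35283600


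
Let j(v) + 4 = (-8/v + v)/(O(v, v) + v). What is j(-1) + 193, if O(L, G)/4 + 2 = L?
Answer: 2450/13 ≈ 188.46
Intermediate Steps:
O(L, G) = -8 + 4*L
j(v) = -4 + (v - 8/v)/(-8 + 5*v) (j(v) = -4 + (-8/v + v)/((-8 + 4*v) + v) = -4 + (v - 8/v)/(-8 + 5*v))
j(-1) + 193 = (-8 - 19*(-1)² + 32*(-1))/((-1)*(-8 + 5*(-1))) + 193 = -(-8 - 19*1 - 32)/(-8 - 5) + 193 = -1*(-8 - 19 - 32)/(-13) + 193 = -1*(-1/13)*(-59) + 193 = -59/13 + 193 = 2450/13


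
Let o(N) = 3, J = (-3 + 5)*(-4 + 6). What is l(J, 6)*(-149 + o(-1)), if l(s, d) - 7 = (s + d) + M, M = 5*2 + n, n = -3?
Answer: -3504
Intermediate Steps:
J = 4 (J = 2*2 = 4)
M = 7 (M = 5*2 - 3 = 10 - 3 = 7)
l(s, d) = 14 + d + s (l(s, d) = 7 + ((s + d) + 7) = 7 + ((d + s) + 7) = 7 + (7 + d + s) = 14 + d + s)
l(J, 6)*(-149 + o(-1)) = (14 + 6 + 4)*(-149 + 3) = 24*(-146) = -3504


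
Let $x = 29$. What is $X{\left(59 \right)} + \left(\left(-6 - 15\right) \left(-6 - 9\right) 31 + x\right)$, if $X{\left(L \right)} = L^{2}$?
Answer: $13275$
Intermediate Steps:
$X{\left(59 \right)} + \left(\left(-6 - 15\right) \left(-6 - 9\right) 31 + x\right) = 59^{2} + \left(\left(-6 - 15\right) \left(-6 - 9\right) 31 + 29\right) = 3481 + \left(\left(-21\right) \left(-15\right) 31 + 29\right) = 3481 + \left(315 \cdot 31 + 29\right) = 3481 + \left(9765 + 29\right) = 3481 + 9794 = 13275$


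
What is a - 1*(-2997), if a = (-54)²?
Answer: 5913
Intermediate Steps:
a = 2916
a - 1*(-2997) = 2916 - 1*(-2997) = 2916 + 2997 = 5913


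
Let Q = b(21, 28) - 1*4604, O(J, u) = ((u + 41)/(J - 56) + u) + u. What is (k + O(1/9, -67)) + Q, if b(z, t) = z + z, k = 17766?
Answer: 6574444/503 ≈ 13070.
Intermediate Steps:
b(z, t) = 2*z
O(J, u) = 2*u + (41 + u)/(-56 + J) (O(J, u) = ((41 + u)/(-56 + J) + u) + u = (u + (41 + u)/(-56 + J)) + u = 2*u + (41 + u)/(-56 + J))
Q = -4562 (Q = 2*21 - 1*4604 = 42 - 4604 = -4562)
(k + O(1/9, -67)) + Q = (17766 + (41 - 111*(-67) + 2*(-67)/9)/(-56 + 1/9)) - 4562 = (17766 + (41 + 7437 + 2*(⅑)*(-67))/(-56 + ⅑)) - 4562 = (17766 + (41 + 7437 - 134/9)/(-503/9)) - 4562 = (17766 - 9/503*67168/9) - 4562 = (17766 - 67168/503) - 4562 = 8869130/503 - 4562 = 6574444/503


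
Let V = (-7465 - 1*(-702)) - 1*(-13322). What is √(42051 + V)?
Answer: √48610 ≈ 220.48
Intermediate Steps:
V = 6559 (V = (-7465 + 702) + 13322 = -6763 + 13322 = 6559)
√(42051 + V) = √(42051 + 6559) = √48610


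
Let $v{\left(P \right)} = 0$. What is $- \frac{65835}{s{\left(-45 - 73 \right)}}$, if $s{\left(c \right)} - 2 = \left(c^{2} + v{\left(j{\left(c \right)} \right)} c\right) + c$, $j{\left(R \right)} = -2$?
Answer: $- \frac{65835}{13808} \approx -4.7679$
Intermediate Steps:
$s{\left(c \right)} = 2 + c + c^{2}$ ($s{\left(c \right)} = 2 + \left(\left(c^{2} + 0 c\right) + c\right) = 2 + \left(\left(c^{2} + 0\right) + c\right) = 2 + \left(c^{2} + c\right) = 2 + \left(c + c^{2}\right) = 2 + c + c^{2}$)
$- \frac{65835}{s{\left(-45 - 73 \right)}} = - \frac{65835}{2 - 118 + \left(-45 - 73\right)^{2}} = - \frac{65835}{2 - 118 + \left(-118\right)^{2}} = - \frac{65835}{2 - 118 + 13924} = - \frac{65835}{13808}$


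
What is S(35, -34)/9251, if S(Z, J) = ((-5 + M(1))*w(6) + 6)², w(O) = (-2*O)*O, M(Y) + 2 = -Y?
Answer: 338724/9251 ≈ 36.615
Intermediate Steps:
M(Y) = -2 - Y
w(O) = -2*O²
S(Z, J) = 338724 (S(Z, J) = ((-5 + (-2 - 1*1))*(-2*6²) + 6)² = ((-5 + (-2 - 1))*(-2*36) + 6)² = ((-5 - 3)*(-72) + 6)² = (-8*(-72) + 6)² = (576 + 6)² = 582² = 338724)
S(35, -34)/9251 = 338724/9251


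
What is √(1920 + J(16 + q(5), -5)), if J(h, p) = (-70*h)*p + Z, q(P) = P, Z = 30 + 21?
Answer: √9321 ≈ 96.545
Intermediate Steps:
Z = 51
J(h, p) = 51 - 70*h*p (J(h, p) = (-70*h)*p + 51 = -70*h*p + 51 = 51 - 70*h*p)
√(1920 + J(16 + q(5), -5)) = √(1920 + (51 - 70*(16 + 5)*(-5))) = √(1920 + (51 - 70*21*(-5))) = √(1920 + (51 + 7350)) = √(1920 + 7401) = √9321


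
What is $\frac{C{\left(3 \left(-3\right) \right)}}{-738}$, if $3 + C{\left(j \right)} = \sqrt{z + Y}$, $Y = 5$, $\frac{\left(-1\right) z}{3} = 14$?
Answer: $\frac{1}{246} - \frac{i \sqrt{37}}{738} \approx 0.004065 - 0.0082422 i$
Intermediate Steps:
$z = -42$ ($z = \left(-3\right) 14 = -42$)
$C{\left(j \right)} = -3 + i \sqrt{37}$ ($C{\left(j \right)} = -3 + \sqrt{-42 + 5} = -3 + \sqrt{-37} = -3 + i \sqrt{37}$)
$\frac{C{\left(3 \left(-3\right) \right)}}{-738} = \frac{-3 + i \sqrt{37}}{-738} = \left(-3 + i \sqrt{37}\right) \left(- \frac{1}{738}\right) = \frac{1}{246} - \frac{i \sqrt{37}}{738}$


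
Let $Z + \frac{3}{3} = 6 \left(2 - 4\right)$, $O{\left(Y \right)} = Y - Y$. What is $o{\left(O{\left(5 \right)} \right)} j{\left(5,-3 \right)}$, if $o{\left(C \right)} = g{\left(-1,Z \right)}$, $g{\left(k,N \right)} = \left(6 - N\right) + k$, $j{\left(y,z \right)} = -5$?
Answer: $-90$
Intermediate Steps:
$O{\left(Y \right)} = 0$
$Z = -13$ ($Z = -1 + 6 \left(2 - 4\right) = -1 + 6 \left(-2\right) = -1 - 12 = -13$)
$g{\left(k,N \right)} = 6 + k - N$
$o{\left(C \right)} = 18$ ($o{\left(C \right)} = 6 - 1 - -13 = 6 - 1 + 13 = 18$)
$o{\left(O{\left(5 \right)} \right)} j{\left(5,-3 \right)} = 18 \left(-5\right) = -90$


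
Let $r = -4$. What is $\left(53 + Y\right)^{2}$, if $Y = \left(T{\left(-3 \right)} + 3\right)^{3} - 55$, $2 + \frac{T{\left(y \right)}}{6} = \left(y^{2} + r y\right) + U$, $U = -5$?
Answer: $433623567001$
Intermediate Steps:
$T{\left(y \right)} = -42 - 24 y + 6 y^{2}$ ($T{\left(y \right)} = -12 + 6 \left(\left(y^{2} - 4 y\right) - 5\right) = -12 + 6 \left(-5 + y^{2} - 4 y\right) = -12 - \left(30 - 6 y^{2} + 24 y\right) = -42 - 24 y + 6 y^{2}$)
$Y = 658448$ ($Y = \left(\left(-42 - -72 + 6 \left(-3\right)^{2}\right) + 3\right)^{3} - 55 = \left(\left(-42 + 72 + 6 \cdot 9\right) + 3\right)^{3} - 55 = \left(\left(-42 + 72 + 54\right) + 3\right)^{3} - 55 = \left(84 + 3\right)^{3} - 55 = 87^{3} - 55 = 658503 - 55 = 658448$)
$\left(53 + Y\right)^{2} = \left(53 + 658448\right)^{2} = 658501^{2} = 433623567001$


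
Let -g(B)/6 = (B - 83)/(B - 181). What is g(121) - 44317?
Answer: -221566/5 ≈ -44313.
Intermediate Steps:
g(B) = -6*(-83 + B)/(-181 + B) (g(B) = -6*(B - 83)/(B - 181) = -6*(-83 + B)/(-181 + B))
g(121) - 44317 = 6*(83 - 1*121)/(-181 + 121) - 44317 = 6*(83 - 121)/(-60) - 44317 = 6*(-1/60)*(-38) - 44317 = 19/5 - 44317 = -221566/5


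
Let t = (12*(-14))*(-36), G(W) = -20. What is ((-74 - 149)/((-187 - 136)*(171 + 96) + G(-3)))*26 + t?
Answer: 521712326/86261 ≈ 6048.1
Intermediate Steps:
t = 6048 (t = -168*(-36) = 6048)
((-74 - 149)/((-187 - 136)*(171 + 96) + G(-3)))*26 + t = ((-74 - 149)/((-187 - 136)*(171 + 96) - 20))*26 + 6048 = -223/(-323*267 - 20)*26 + 6048 = -223/(-86241 - 20)*26 + 6048 = -223/(-86261)*26 + 6048 = -223*(-1/86261)*26 + 6048 = (223/86261)*26 + 6048 = 5798/86261 + 6048 = 521712326/86261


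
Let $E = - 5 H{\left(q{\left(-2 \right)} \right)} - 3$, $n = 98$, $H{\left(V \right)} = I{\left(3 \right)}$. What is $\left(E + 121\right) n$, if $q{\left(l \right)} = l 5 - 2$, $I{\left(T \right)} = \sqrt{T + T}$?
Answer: $11564 - 490 \sqrt{6} \approx 10364.0$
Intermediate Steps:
$I{\left(T \right)} = \sqrt{2} \sqrt{T}$ ($I{\left(T \right)} = \sqrt{2 T} = \sqrt{2} \sqrt{T}$)
$q{\left(l \right)} = -2 + 5 l$ ($q{\left(l \right)} = 5 l - 2 = -2 + 5 l$)
$H{\left(V \right)} = \sqrt{6}$ ($H{\left(V \right)} = \sqrt{2} \sqrt{3} = \sqrt{6}$)
$E = -3 - 5 \sqrt{6}$ ($E = - 5 \sqrt{6} - 3 = -3 - 5 \sqrt{6} \approx -15.247$)
$\left(E + 121\right) n = \left(\left(-3 - 5 \sqrt{6}\right) + 121\right) 98 = \left(118 - 5 \sqrt{6}\right) 98 = 11564 - 490 \sqrt{6}$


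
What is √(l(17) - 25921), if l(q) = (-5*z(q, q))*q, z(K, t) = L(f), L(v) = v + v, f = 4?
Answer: I*√26601 ≈ 163.1*I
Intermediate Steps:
L(v) = 2*v
z(K, t) = 8 (z(K, t) = 2*4 = 8)
l(q) = -40*q (l(q) = (-5*8)*q = -40*q)
√(l(17) - 25921) = √(-40*17 - 25921) = √(-680 - 25921) = √(-26601) = I*√26601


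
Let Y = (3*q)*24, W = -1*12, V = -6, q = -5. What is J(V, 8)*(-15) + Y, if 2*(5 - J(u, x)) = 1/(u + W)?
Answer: -5225/12 ≈ -435.42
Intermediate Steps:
W = -12
Y = -360 (Y = (3*(-5))*24 = -15*24 = -360)
J(u, x) = 5 - 1/(2*(-12 + u)) (J(u, x) = 5 - 1/(2*(u - 12)) = 5 - 1/(2*(-12 + u)))
J(V, 8)*(-15) + Y = ((-121 + 10*(-6))/(2*(-12 - 6)))*(-15) - 360 = ((½)*(-121 - 60)/(-18))*(-15) - 360 = ((½)*(-1/18)*(-181))*(-15) - 360 = (181/36)*(-15) - 360 = -905/12 - 360 = -5225/12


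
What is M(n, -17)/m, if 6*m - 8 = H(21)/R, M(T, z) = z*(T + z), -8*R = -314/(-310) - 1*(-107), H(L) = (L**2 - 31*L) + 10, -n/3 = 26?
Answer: 13519165/31828 ≈ 424.76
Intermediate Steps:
n = -78 (n = -3*26 = -78)
H(L) = 10 + L**2 - 31*L
R = -8371/620 (R = -(-314/(-310) - 1*(-107))/8 = -(-314*(-1/310) + 107)/8 = -(157/155 + 107)/8 = -1/8*16742/155 = -8371/620 ≈ -13.502)
m = 31828/8371 (m = 4/3 + ((10 + 21**2 - 31*21)/(-8371/620))/6 = 4/3 + ((10 + 441 - 651)*(-620/8371))/6 = 4/3 + (-200*(-620/8371))/6 = 4/3 + (1/6)*(124000/8371) = 4/3 + 62000/25113 = 31828/8371 ≈ 3.8022)
M(n, -17)/m = (-17*(-78 - 17))/(31828/8371) = -17*(-95)*(8371/31828) = 1615*(8371/31828) = 13519165/31828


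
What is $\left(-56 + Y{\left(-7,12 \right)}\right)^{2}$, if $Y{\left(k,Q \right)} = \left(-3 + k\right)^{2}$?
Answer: $1936$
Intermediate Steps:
$\left(-56 + Y{\left(-7,12 \right)}\right)^{2} = \left(-56 + \left(-3 - 7\right)^{2}\right)^{2} = \left(-56 + \left(-10\right)^{2}\right)^{2} = \left(-56 + 100\right)^{2} = 44^{2} = 1936$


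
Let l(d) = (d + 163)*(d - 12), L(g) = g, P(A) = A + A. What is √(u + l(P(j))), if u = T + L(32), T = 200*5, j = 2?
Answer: 4*I*√19 ≈ 17.436*I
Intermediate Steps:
P(A) = 2*A
T = 1000
l(d) = (-12 + d)*(163 + d) (l(d) = (163 + d)*(-12 + d) = (-12 + d)*(163 + d))
u = 1032 (u = 1000 + 32 = 1032)
√(u + l(P(j))) = √(1032 + (-1956 + (2*2)² + 151*(2*2))) = √(1032 + (-1956 + 4² + 151*4)) = √(1032 + (-1956 + 16 + 604)) = √(1032 - 1336) = √(-304) = 4*I*√19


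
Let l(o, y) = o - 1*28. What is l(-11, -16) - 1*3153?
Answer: -3192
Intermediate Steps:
l(o, y) = -28 + o (l(o, y) = o - 28 = -28 + o)
l(-11, -16) - 1*3153 = (-28 - 11) - 1*3153 = -39 - 3153 = -3192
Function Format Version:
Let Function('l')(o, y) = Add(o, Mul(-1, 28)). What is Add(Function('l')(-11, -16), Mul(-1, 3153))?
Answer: -3192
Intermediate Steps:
Function('l')(o, y) = Add(-28, o) (Function('l')(o, y) = Add(o, -28) = Add(-28, o))
Add(Function('l')(-11, -16), Mul(-1, 3153)) = Add(Add(-28, -11), Mul(-1, 3153)) = Add(-39, -3153) = -3192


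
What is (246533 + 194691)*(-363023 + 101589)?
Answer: -115350955216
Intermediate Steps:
(246533 + 194691)*(-363023 + 101589) = 441224*(-261434) = -115350955216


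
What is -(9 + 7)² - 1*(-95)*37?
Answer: 3259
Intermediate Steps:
-(9 + 7)² - 1*(-95)*37 = -1*16² + 95*37 = -1*256 + 3515 = -256 + 3515 = 3259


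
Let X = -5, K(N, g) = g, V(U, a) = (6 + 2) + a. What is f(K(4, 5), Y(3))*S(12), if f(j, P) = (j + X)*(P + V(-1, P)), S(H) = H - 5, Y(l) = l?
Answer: 0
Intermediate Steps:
V(U, a) = 8 + a
S(H) = -5 + H
f(j, P) = (-5 + j)*(8 + 2*P) (f(j, P) = (j - 5)*(P + (8 + P)) = (-5 + j)*(8 + 2*P))
f(K(4, 5), Y(3))*S(12) = (-40 - 10*3 + 3*5 + 5*(8 + 3))*(-5 + 12) = (-40 - 30 + 15 + 5*11)*7 = (-40 - 30 + 15 + 55)*7 = 0*7 = 0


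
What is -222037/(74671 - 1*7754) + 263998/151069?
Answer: -15876953387/10109084273 ≈ -1.5706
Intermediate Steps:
-222037/(74671 - 1*7754) + 263998/151069 = -222037/(74671 - 7754) + 263998*(1/151069) = -222037/66917 + 263998/151069 = -15876953387/10109084273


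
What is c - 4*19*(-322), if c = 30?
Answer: 24502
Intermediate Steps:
c - 4*19*(-322) = 30 - 4*19*(-322) = 30 - 76*(-322) = 30 + 24472 = 24502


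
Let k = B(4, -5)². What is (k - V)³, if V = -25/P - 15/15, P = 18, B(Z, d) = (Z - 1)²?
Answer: 3381754501/5832 ≈ 5.7986e+5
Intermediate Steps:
B(Z, d) = (-1 + Z)²
V = -43/18 (V = -25/18 - 15/15 = -25*1/18 - 15*1/15 = -25/18 - 1 = -43/18 ≈ -2.3889)
k = 81 (k = ((-1 + 4)²)² = (3²)² = 9² = 81)
(k - V)³ = (81 - 1*(-43/18))³ = (81 + 43/18)³ = (1501/18)³ = 3381754501/5832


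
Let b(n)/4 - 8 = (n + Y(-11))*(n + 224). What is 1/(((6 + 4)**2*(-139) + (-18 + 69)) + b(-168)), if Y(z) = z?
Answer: -1/53913 ≈ -1.8548e-5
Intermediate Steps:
b(n) = 32 + 4*(-11 + n)*(224 + n) (b(n) = 32 + 4*((n - 11)*(n + 224)) = 32 + 4*((-11 + n)*(224 + n)) = 32 + 4*(-11 + n)*(224 + n))
1/(((6 + 4)**2*(-139) + (-18 + 69)) + b(-168)) = 1/(((6 + 4)**2*(-139) + (-18 + 69)) + (-9824 + 4*(-168)**2 + 852*(-168))) = 1/((10**2*(-139) + 51) + (-9824 + 4*28224 - 143136)) = 1/((100*(-139) + 51) + (-9824 + 112896 - 143136)) = 1/((-13900 + 51) - 40064) = 1/(-13849 - 40064) = 1/(-53913) = -1/53913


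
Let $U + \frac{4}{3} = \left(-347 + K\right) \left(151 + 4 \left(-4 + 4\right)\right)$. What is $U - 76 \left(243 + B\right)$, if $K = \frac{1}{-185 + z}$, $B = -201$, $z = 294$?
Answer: $- \frac{18177586}{327} \approx -55589.0$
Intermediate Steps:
$K = \frac{1}{109}$ ($K = \frac{1}{-185 + 294} = \frac{1}{109} \approx 0.0091743$)
$U = - \frac{17133802}{327}$ ($U = - \frac{4}{3} + \left(-347 + \frac{1}{109}\right) \left(151 + 4 \left(-4 + 4\right)\right) = - \frac{4}{3} - \frac{37822 \left(151 + 4 \cdot 0\right)}{109} = - \frac{4}{3} - \frac{37822 \left(151 + 0\right)}{109} = - \frac{4}{3} - \frac{5711122}{109} = - \frac{17133802}{327} \approx -52397.0$)
$U - 76 \left(243 + B\right) = - \frac{17133802}{327} - 76 \left(243 - 201\right) = - \frac{17133802}{327} - 76 \cdot 42 = - \frac{17133802}{327} - 3192 = - \frac{18177586}{327}$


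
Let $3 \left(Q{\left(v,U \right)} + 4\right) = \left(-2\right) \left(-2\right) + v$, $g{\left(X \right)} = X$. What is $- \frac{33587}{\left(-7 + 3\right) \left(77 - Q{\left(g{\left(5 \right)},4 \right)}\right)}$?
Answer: $\frac{33587}{312} \approx 107.65$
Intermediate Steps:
$Q{\left(v,U \right)} = - \frac{8}{3} + \frac{v}{3}$ ($Q{\left(v,U \right)} = -4 + \frac{\left(-2\right) \left(-2\right) + v}{3} = -4 + \frac{4 + v}{3} = -4 + \left(\frac{4}{3} + \frac{v}{3}\right) = - \frac{8}{3} + \frac{v}{3}$)
$- \frac{33587}{\left(-7 + 3\right) \left(77 - Q{\left(g{\left(5 \right)},4 \right)}\right)} = - \frac{33587}{\left(-7 + 3\right) \left(77 - \left(- \frac{8}{3} + \frac{1}{3} \cdot 5\right)\right)} = - \frac{33587}{\left(-4\right) \left(77 - \left(- \frac{8}{3} + \frac{5}{3}\right)\right)} = - \frac{33587}{\left(-4\right) \left(77 - -1\right)} = - \frac{33587}{\left(-4\right) \left(77 + 1\right)} = - \frac{33587}{\left(-4\right) 78} = - \frac{33587}{-312} = \left(-33587\right) \left(- \frac{1}{312}\right) = \frac{33587}{312}$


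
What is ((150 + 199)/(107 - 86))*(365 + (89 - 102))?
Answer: 122848/21 ≈ 5849.9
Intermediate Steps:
((150 + 199)/(107 - 86))*(365 + (89 - 102)) = (349/21)*(365 - 13) = (349*(1/21))*352 = (349/21)*352 = 122848/21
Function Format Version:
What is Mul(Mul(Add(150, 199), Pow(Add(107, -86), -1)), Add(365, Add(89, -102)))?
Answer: Rational(122848, 21) ≈ 5849.9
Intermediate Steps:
Mul(Mul(Add(150, 199), Pow(Add(107, -86), -1)), Add(365, Add(89, -102))) = Mul(Mul(349, Pow(21, -1)), Add(365, -13)) = Mul(Mul(349, Rational(1, 21)), 352) = Mul(Rational(349, 21), 352) = Rational(122848, 21)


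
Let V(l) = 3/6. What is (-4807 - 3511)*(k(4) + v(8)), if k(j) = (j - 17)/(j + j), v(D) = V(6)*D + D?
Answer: -345197/4 ≈ -86299.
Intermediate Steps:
V(l) = ½ (V(l) = 3*(⅙) = ½)
v(D) = 3*D/2 (v(D) = D/2 + D = 3*D/2)
k(j) = (-17 + j)/(2*j) (k(j) = (-17 + j)/((2*j)) = (-17 + j)*(1/(2*j)) = (-17 + j)/(2*j))
(-4807 - 3511)*(k(4) + v(8)) = (-4807 - 3511)*((½)*(-17 + 4)/4 + (3/2)*8) = -8318*((½)*(¼)*(-13) + 12) = -8318*(-13/8 + 12) = -8318*83/8 = -345197/4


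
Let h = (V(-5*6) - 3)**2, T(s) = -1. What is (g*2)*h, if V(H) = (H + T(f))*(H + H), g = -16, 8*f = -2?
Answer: -110350368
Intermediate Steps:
f = -1/4 (f = (1/8)*(-2) = -1/4 ≈ -0.25000)
V(H) = 2*H*(-1 + H) (V(H) = (H - 1)*(H + H) = (-1 + H)*(2*H) = 2*H*(-1 + H))
h = 3448449 (h = (2*(-5*6)*(-1 - 5*6) - 3)**2 = (2*(-30)*(-1 - 30) - 3)**2 = (2*(-30)*(-31) - 3)**2 = (1860 - 3)**2 = 1857**2 = 3448449)
(g*2)*h = -16*2*3448449 = -32*3448449 = -110350368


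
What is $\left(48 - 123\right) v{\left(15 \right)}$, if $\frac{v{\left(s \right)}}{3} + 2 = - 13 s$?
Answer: $44325$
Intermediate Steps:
$v{\left(s \right)} = -6 - 39 s$ ($v{\left(s \right)} = -6 + 3 \left(- 13 s\right) = -6 - 39 s$)
$\left(48 - 123\right) v{\left(15 \right)} = \left(48 - 123\right) \left(-6 - 585\right) = - 75 \left(-6 - 585\right) = \left(-75\right) \left(-591\right) = 44325$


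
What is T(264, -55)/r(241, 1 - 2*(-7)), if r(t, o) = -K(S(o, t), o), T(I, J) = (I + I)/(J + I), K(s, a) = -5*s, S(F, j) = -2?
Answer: -24/95 ≈ -0.25263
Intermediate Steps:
T(I, J) = 2*I/(I + J) (T(I, J) = (2*I)/(I + J) = 2*I/(I + J))
r(t, o) = -10 (r(t, o) = -(-5)*(-2) = -1*10 = -10)
T(264, -55)/r(241, 1 - 2*(-7)) = (2*264/(264 - 55))/(-10) = (2*264/209)*(-⅒) = (2*264*(1/209))*(-⅒) = (48/19)*(-⅒) = -24/95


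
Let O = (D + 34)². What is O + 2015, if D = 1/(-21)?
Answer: 1396984/441 ≈ 3167.8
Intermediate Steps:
D = -1/21 ≈ -0.047619
O = 508369/441 (O = (-1/21 + 34)² = (713/21)² = 508369/441 ≈ 1152.8)
O + 2015 = 508369/441 + 2015 = 1396984/441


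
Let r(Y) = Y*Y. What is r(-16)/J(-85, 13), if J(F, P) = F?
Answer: -256/85 ≈ -3.0118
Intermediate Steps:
r(Y) = Y²
r(-16)/J(-85, 13) = (-16)²/(-85) = 256*(-1/85) = -256/85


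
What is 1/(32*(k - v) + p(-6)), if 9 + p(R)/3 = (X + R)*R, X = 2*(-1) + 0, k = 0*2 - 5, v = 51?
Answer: -1/1675 ≈ -0.00059702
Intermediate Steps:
k = -5 (k = 0 - 5 = -5)
X = -2 (X = -2 + 0 = -2)
p(R) = -27 + 3*R*(-2 + R) (p(R) = -27 + 3*((-2 + R)*R) = -27 + 3*(R*(-2 + R)) = -27 + 3*R*(-2 + R))
1/(32*(k - v) + p(-6)) = 1/(32*(-5 - 1*51) + (-27 - 6*(-6) + 3*(-6)²)) = 1/(32*(-5 - 51) + (-27 + 36 + 3*36)) = 1/(32*(-56) + (-27 + 36 + 108)) = 1/(-1792 + 117) = 1/(-1675) = -1/1675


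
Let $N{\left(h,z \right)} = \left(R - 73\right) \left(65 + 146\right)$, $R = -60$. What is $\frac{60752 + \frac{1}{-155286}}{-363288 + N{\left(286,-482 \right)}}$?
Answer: $- \frac{9433935071}{60771331386} \approx -0.15524$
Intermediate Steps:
$N{\left(h,z \right)} = -28063$ ($N{\left(h,z \right)} = \left(-60 - 73\right) \left(65 + 146\right) = \left(-133\right) 211 = -28063$)
$\frac{60752 + \frac{1}{-155286}}{-363288 + N{\left(286,-482 \right)}} = \frac{60752 + \frac{1}{-155286}}{-363288 - 28063} = \frac{60752 - \frac{1}{155286}}{-391351} = \frac{9433935071}{155286} \left(- \frac{1}{391351}\right) = - \frac{9433935071}{60771331386}$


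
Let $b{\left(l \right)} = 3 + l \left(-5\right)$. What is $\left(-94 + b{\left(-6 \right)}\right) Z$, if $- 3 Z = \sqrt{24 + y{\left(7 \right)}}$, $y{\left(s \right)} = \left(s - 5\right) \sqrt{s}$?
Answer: $\frac{61 \sqrt{24 + 2 \sqrt{7}}}{3} \approx 110.05$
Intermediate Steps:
$y{\left(s \right)} = \sqrt{s} \left(-5 + s\right)$ ($y{\left(s \right)} = \left(-5 + s\right) \sqrt{s} = \sqrt{s} \left(-5 + s\right)$)
$b{\left(l \right)} = 3 - 5 l$
$Z = - \frac{\sqrt{24 + 2 \sqrt{7}}}{3}$ ($Z = - \frac{\sqrt{24 + \sqrt{7} \left(-5 + 7\right)}}{3} = - \frac{\sqrt{24 + \sqrt{7} \cdot 2}}{3} = - \frac{\sqrt{24 + 2 \sqrt{7}}}{3} \approx -1.8041$)
$\left(-94 + b{\left(-6 \right)}\right) Z = \left(-94 + \left(3 - -30\right)\right) \left(- \frac{\sqrt{24 + 2 \sqrt{7}}}{3}\right) = \left(-94 + \left(3 + 30\right)\right) \left(- \frac{\sqrt{24 + 2 \sqrt{7}}}{3}\right) = \left(-94 + 33\right) \left(- \frac{\sqrt{24 + 2 \sqrt{7}}}{3}\right) = - 61 \left(- \frac{\sqrt{24 + 2 \sqrt{7}}}{3}\right) = \frac{61 \sqrt{24 + 2 \sqrt{7}}}{3}$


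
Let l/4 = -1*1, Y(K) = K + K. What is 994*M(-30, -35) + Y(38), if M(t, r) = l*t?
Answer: 119356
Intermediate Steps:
Y(K) = 2*K
l = -4 (l = 4*(-1*1) = 4*(-1) = -4)
M(t, r) = -4*t
994*M(-30, -35) + Y(38) = 994*(-4*(-30)) + 2*38 = 994*120 + 76 = 119280 + 76 = 119356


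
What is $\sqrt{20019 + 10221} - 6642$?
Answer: $-6642 + 12 \sqrt{210} \approx -6468.1$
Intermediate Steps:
$\sqrt{20019 + 10221} - 6642 = \sqrt{30240} - 6642 = 12 \sqrt{210} - 6642 = -6642 + 12 \sqrt{210}$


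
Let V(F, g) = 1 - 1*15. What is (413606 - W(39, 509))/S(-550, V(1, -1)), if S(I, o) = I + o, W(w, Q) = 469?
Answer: -413137/564 ≈ -732.51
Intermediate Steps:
V(F, g) = -14 (V(F, g) = 1 - 15 = -14)
(413606 - W(39, 509))/S(-550, V(1, -1)) = (413606 - 1*469)/(-550 - 14) = (413606 - 469)/(-564) = 413137*(-1/564) = -413137/564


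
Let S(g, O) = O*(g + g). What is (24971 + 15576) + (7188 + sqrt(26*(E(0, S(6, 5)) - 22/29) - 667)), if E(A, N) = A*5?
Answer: 47735 + I*sqrt(577535)/29 ≈ 47735.0 + 26.205*I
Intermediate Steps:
S(g, O) = 2*O*g (S(g, O) = O*(2*g) = 2*O*g)
E(A, N) = 5*A
(24971 + 15576) + (7188 + sqrt(26*(E(0, S(6, 5)) - 22/29) - 667)) = (24971 + 15576) + (7188 + sqrt(26*(5*0 - 22/29) - 667)) = 40547 + (7188 + sqrt(26*(0 - 22*1/29) - 667)) = 40547 + (7188 + sqrt(26*(0 - 22/29) - 667)) = 40547 + (7188 + sqrt(26*(-22/29) - 667)) = 40547 + (7188 + sqrt(-572/29 - 667)) = 40547 + (7188 + sqrt(-19915/29)) = 40547 + (7188 + I*sqrt(577535)/29) = 47735 + I*sqrt(577535)/29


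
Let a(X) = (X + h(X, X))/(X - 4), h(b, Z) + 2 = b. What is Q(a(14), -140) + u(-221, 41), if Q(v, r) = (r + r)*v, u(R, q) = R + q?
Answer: -908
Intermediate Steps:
h(b, Z) = -2 + b
a(X) = (-2 + 2*X)/(-4 + X) (a(X) = (X + (-2 + X))/(X - 4) = (-2 + 2*X)/(-4 + X))
Q(v, r) = 2*r*v (Q(v, r) = (2*r)*v = 2*r*v)
Q(a(14), -140) + u(-221, 41) = 2*(-140)*(2*(-1 + 14)/(-4 + 14)) + (-221 + 41) = 2*(-140)*(2*13/10) - 180 = 2*(-140)*(2*(⅒)*13) - 180 = 2*(-140)*(13/5) - 180 = -728 - 180 = -908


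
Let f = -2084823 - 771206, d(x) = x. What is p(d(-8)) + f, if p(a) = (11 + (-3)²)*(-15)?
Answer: -2856329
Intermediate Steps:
f = -2856029
p(a) = -300 (p(a) = (11 + 9)*(-15) = 20*(-15) = -300)
p(d(-8)) + f = -300 - 2856029 = -2856329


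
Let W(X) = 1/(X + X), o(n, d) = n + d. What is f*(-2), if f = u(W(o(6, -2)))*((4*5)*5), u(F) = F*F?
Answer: -25/8 ≈ -3.1250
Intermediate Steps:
o(n, d) = d + n
W(X) = 1/(2*X)
u(F) = F²
f = 25/16 (f = (1/(2*(-2 + 6)))²*((4*5)*5) = ((½)/4)²*(20*5) = ((½)*(¼))²*100 = (⅛)²*100 = (1/64)*100 = 25/16 ≈ 1.5625)
f*(-2) = (25/16)*(-2) = -25/8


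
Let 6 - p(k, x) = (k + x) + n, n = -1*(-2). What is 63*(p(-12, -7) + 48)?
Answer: 4473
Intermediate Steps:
n = 2
p(k, x) = 4 - k - x (p(k, x) = 6 - ((k + x) + 2) = 6 - (2 + k + x) = 6 + (-2 - k - x) = 4 - k - x)
63*(p(-12, -7) + 48) = 63*((4 - 1*(-12) - 1*(-7)) + 48) = 63*((4 + 12 + 7) + 48) = 63*(23 + 48) = 63*71 = 4473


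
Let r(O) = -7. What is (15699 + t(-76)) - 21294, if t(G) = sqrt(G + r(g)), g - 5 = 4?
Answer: -5595 + I*sqrt(83) ≈ -5595.0 + 9.1104*I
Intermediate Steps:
g = 9 (g = 5 + 4 = 9)
t(G) = sqrt(-7 + G) (t(G) = sqrt(G - 7) = sqrt(-7 + G))
(15699 + t(-76)) - 21294 = (15699 + sqrt(-7 - 76)) - 21294 = (15699 + sqrt(-83)) - 21294 = (15699 + I*sqrt(83)) - 21294 = -5595 + I*sqrt(83)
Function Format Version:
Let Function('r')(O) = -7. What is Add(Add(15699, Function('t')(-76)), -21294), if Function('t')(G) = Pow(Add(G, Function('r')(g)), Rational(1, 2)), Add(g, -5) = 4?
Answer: Add(-5595, Mul(I, Pow(83, Rational(1, 2)))) ≈ Add(-5595.0, Mul(9.1104, I))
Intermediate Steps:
g = 9 (g = Add(5, 4) = 9)
Function('t')(G) = Pow(Add(-7, G), Rational(1, 2)) (Function('t')(G) = Pow(Add(G, -7), Rational(1, 2)) = Pow(Add(-7, G), Rational(1, 2)))
Add(Add(15699, Function('t')(-76)), -21294) = Add(Add(15699, Pow(Add(-7, -76), Rational(1, 2))), -21294) = Add(Add(15699, Pow(-83, Rational(1, 2))), -21294) = Add(Add(15699, Mul(I, Pow(83, Rational(1, 2)))), -21294) = Add(-5595, Mul(I, Pow(83, Rational(1, 2))))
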